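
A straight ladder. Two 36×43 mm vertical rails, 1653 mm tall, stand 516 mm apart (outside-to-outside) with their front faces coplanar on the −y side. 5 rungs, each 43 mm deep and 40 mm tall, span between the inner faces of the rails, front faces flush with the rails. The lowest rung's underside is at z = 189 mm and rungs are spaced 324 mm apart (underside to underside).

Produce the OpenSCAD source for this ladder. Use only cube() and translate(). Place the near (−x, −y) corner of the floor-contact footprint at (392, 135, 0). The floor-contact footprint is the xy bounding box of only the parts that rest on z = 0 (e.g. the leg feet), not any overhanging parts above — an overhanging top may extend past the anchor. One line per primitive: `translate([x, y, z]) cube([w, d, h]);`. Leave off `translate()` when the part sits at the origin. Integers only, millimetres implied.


translate([392, 135, 0]) cube([36, 43, 1653]);
translate([872, 135, 0]) cube([36, 43, 1653]);
translate([428, 135, 189]) cube([444, 43, 40]);
translate([428, 135, 513]) cube([444, 43, 40]);
translate([428, 135, 837]) cube([444, 43, 40]);
translate([428, 135, 1161]) cube([444, 43, 40]);
translate([428, 135, 1485]) cube([444, 43, 40]);


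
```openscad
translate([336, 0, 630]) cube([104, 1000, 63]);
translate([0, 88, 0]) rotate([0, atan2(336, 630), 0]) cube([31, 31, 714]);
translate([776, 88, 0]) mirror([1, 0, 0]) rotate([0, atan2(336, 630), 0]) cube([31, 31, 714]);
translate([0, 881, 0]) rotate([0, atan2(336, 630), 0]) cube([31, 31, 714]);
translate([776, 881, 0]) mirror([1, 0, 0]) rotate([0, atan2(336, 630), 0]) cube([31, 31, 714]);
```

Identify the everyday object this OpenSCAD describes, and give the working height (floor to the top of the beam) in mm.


A sawhorse. The overall height is 693 mm.

A beam across two mirrored pairs of raked legs — a sawhorse. The beam's underside is at z = 630 (matching the legs' vertical rise in atan2(336, 630)) and the beam is 63 mm tall, so its top is at 630 + 63 = 693 mm. The raked legs top out at the beam's underside, so that is the highest point.


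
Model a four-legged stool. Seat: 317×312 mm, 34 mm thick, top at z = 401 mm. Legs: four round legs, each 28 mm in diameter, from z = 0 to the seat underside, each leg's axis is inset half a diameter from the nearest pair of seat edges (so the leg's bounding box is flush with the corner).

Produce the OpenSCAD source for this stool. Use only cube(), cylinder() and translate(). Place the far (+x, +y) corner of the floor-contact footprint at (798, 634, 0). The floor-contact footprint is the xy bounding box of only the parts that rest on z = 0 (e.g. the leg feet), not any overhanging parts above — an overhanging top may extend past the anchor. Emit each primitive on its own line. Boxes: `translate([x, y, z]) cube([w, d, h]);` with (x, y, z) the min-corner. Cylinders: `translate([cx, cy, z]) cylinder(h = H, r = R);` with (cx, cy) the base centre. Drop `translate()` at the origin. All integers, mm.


// leg_h = 401 - 34 = 367
translate([481, 322, 367]) cube([317, 312, 34]);
translate([495, 336, 0]) cylinder(h = 367, r = 14);
translate([784, 336, 0]) cylinder(h = 367, r = 14);
translate([495, 620, 0]) cylinder(h = 367, r = 14);
translate([784, 620, 0]) cylinder(h = 367, r = 14);


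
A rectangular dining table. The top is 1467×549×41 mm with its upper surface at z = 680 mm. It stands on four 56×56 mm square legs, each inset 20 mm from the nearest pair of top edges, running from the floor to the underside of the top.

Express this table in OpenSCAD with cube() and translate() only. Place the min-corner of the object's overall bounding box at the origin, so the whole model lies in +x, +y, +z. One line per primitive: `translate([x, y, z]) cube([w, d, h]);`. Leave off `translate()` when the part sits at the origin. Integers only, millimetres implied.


translate([0, 0, 639]) cube([1467, 549, 41]);
translate([20, 20, 0]) cube([56, 56, 639]);
translate([1391, 20, 0]) cube([56, 56, 639]);
translate([20, 473, 0]) cube([56, 56, 639]);
translate([1391, 473, 0]) cube([56, 56, 639]);


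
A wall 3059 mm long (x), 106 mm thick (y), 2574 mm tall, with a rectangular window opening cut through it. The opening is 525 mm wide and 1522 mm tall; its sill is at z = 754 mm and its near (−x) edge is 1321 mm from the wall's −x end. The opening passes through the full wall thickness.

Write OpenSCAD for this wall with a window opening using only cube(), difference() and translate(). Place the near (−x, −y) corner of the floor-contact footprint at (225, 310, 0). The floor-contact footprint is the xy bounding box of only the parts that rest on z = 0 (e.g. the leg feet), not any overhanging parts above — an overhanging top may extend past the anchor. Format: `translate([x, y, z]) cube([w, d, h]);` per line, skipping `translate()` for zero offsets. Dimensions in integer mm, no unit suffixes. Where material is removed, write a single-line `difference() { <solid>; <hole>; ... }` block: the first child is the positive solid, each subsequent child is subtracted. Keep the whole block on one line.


difference() { translate([225, 310, 0]) cube([3059, 106, 2574]); translate([1546, 310, 754]) cube([525, 106, 1522]); }


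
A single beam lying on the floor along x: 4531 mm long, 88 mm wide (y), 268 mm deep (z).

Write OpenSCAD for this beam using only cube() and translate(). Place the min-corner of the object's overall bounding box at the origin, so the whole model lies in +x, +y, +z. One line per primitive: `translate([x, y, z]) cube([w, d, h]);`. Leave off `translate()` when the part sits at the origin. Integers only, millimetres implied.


cube([4531, 88, 268]);


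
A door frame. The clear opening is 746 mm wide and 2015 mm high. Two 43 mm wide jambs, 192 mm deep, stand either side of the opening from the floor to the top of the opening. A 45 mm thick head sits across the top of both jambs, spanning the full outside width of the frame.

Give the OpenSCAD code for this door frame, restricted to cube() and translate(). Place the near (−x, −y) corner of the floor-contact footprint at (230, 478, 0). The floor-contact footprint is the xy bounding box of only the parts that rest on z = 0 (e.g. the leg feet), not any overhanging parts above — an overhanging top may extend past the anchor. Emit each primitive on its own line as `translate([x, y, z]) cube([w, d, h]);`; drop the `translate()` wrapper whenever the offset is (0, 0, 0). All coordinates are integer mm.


translate([230, 478, 0]) cube([43, 192, 2015]);
translate([1019, 478, 0]) cube([43, 192, 2015]);
translate([230, 478, 2015]) cube([832, 192, 45]);


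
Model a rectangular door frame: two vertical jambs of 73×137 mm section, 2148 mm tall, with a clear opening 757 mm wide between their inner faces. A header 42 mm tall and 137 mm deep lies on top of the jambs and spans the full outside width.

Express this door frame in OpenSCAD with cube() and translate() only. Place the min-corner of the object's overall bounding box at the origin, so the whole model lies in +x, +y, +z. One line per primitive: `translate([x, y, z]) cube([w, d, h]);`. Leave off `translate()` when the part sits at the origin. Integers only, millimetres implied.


cube([73, 137, 2148]);
translate([830, 0, 0]) cube([73, 137, 2148]);
translate([0, 0, 2148]) cube([903, 137, 42]);


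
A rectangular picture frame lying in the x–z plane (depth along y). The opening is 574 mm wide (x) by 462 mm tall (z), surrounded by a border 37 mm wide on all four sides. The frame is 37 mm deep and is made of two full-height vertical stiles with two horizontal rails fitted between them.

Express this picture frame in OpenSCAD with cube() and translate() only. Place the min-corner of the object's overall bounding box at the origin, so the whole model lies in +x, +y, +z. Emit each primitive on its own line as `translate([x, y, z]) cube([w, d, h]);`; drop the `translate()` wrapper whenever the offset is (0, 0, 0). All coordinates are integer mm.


cube([37, 37, 536]);
translate([611, 0, 0]) cube([37, 37, 536]);
translate([37, 0, 0]) cube([574, 37, 37]);
translate([37, 0, 499]) cube([574, 37, 37]);


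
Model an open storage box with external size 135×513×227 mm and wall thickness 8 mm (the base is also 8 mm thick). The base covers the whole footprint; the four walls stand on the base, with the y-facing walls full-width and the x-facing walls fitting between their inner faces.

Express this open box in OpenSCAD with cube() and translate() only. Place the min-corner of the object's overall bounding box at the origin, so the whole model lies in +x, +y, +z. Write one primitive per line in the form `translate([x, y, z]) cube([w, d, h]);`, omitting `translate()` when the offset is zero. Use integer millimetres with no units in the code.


cube([135, 513, 8]);
translate([0, 0, 8]) cube([135, 8, 219]);
translate([0, 505, 8]) cube([135, 8, 219]);
translate([0, 8, 8]) cube([8, 497, 219]);
translate([127, 8, 8]) cube([8, 497, 219]);


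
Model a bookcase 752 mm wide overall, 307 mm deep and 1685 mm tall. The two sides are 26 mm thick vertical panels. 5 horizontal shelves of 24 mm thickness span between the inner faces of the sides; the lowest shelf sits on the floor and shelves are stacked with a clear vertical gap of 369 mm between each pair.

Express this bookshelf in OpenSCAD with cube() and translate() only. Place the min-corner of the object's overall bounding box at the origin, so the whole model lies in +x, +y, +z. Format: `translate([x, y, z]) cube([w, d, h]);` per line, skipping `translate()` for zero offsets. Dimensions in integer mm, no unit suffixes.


cube([26, 307, 1685]);
translate([726, 0, 0]) cube([26, 307, 1685]);
translate([26, 0, 0]) cube([700, 307, 24]);
translate([26, 0, 393]) cube([700, 307, 24]);
translate([26, 0, 786]) cube([700, 307, 24]);
translate([26, 0, 1179]) cube([700, 307, 24]);
translate([26, 0, 1572]) cube([700, 307, 24]);


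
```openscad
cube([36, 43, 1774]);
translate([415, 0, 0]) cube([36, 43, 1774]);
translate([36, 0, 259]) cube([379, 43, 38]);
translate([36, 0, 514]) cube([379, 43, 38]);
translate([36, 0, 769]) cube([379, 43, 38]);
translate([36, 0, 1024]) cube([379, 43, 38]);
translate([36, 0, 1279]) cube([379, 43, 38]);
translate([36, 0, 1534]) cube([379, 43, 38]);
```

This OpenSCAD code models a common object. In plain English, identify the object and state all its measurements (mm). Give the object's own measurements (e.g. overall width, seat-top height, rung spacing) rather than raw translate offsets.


A straight ladder. Two 36×43 mm vertical rails, 1774 mm tall, stand 451 mm apart (outside-to-outside) with their front faces coplanar on the −y side. 6 rungs, each 43 mm deep and 38 mm tall, span between the inner faces of the rails, front faces flush with the rails. The lowest rung's underside is at z = 259 mm and rungs are spaced 255 mm apart (underside to underside).


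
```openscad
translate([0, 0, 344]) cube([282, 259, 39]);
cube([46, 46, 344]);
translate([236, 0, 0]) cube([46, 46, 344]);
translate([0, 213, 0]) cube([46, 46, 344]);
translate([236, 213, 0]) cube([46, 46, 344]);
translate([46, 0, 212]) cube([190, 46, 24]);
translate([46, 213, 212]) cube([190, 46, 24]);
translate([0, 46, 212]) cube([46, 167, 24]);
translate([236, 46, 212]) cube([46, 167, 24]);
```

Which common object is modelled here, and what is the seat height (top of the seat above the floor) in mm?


A stool. The seat height is 383 mm.

A 282×259×39 slab at z = 344 on four corner posts — a stool. The seat top is 344 + 39 = 383 mm.


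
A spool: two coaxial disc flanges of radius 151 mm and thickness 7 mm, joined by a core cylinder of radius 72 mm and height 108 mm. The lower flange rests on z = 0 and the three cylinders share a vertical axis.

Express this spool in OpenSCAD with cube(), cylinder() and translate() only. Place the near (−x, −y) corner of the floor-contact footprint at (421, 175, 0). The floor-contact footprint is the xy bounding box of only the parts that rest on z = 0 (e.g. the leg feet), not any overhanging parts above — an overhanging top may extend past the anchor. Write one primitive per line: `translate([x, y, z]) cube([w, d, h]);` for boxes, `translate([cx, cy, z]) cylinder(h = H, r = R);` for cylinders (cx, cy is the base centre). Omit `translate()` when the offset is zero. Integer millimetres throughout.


translate([572, 326, 0]) cylinder(h = 7, r = 151);
translate([572, 326, 7]) cylinder(h = 108, r = 72);
translate([572, 326, 115]) cylinder(h = 7, r = 151);


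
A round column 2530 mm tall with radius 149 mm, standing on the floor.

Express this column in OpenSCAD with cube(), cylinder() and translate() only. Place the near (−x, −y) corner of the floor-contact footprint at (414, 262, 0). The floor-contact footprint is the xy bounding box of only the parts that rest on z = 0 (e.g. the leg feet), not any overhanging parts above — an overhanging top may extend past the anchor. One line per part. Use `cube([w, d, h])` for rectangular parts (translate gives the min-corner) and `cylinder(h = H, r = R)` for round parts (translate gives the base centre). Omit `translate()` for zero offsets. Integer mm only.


translate([563, 411, 0]) cylinder(h = 2530, r = 149);


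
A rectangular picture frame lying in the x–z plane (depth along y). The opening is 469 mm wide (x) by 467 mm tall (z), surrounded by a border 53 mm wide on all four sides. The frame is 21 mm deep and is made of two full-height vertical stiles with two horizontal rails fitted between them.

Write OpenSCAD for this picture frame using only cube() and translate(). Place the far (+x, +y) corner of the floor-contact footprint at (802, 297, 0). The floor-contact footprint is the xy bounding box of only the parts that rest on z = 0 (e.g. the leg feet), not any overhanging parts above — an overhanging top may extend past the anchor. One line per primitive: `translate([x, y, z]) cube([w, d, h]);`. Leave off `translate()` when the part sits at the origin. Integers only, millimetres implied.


translate([227, 276, 0]) cube([53, 21, 573]);
translate([749, 276, 0]) cube([53, 21, 573]);
translate([280, 276, 0]) cube([469, 21, 53]);
translate([280, 276, 520]) cube([469, 21, 53]);


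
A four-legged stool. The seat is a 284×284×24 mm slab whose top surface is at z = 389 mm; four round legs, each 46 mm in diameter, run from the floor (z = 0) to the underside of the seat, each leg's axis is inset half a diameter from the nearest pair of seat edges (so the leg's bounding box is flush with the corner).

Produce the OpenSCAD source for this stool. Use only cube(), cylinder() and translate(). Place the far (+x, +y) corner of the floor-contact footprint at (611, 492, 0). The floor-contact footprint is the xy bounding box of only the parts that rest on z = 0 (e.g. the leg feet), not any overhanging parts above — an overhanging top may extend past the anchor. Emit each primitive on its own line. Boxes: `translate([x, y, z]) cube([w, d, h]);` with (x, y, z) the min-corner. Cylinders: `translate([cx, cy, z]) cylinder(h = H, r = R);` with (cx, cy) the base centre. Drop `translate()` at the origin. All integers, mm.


translate([327, 208, 365]) cube([284, 284, 24]);
translate([350, 231, 0]) cylinder(h = 365, r = 23);
translate([588, 231, 0]) cylinder(h = 365, r = 23);
translate([350, 469, 0]) cylinder(h = 365, r = 23);
translate([588, 469, 0]) cylinder(h = 365, r = 23);


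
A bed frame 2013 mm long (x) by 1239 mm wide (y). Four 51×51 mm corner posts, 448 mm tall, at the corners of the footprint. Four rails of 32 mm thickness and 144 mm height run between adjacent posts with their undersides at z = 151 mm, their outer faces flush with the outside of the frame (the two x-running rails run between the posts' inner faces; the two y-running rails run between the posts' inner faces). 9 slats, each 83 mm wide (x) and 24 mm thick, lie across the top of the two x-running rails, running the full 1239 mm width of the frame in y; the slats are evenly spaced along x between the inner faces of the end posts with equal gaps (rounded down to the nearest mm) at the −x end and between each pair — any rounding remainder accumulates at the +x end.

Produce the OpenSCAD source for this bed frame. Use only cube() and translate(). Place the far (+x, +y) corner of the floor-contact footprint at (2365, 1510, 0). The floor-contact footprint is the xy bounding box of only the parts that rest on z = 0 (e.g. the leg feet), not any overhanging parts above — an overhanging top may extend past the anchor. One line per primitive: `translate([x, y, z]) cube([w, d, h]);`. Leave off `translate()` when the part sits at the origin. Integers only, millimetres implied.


translate([352, 271, 0]) cube([51, 51, 448]);
translate([352, 1459, 0]) cube([51, 51, 448]);
translate([2314, 271, 0]) cube([51, 51, 448]);
translate([2314, 1459, 0]) cube([51, 51, 448]);
translate([403, 271, 151]) cube([1911, 32, 144]);
translate([403, 1478, 151]) cube([1911, 32, 144]);
translate([352, 322, 151]) cube([32, 1137, 144]);
translate([2333, 322, 151]) cube([32, 1137, 144]);
translate([519, 271, 295]) cube([83, 1239, 24]);
translate([718, 271, 295]) cube([83, 1239, 24]);
translate([917, 271, 295]) cube([83, 1239, 24]);
translate([1116, 271, 295]) cube([83, 1239, 24]);
translate([1315, 271, 295]) cube([83, 1239, 24]);
translate([1514, 271, 295]) cube([83, 1239, 24]);
translate([1713, 271, 295]) cube([83, 1239, 24]);
translate([1912, 271, 295]) cube([83, 1239, 24]);
translate([2111, 271, 295]) cube([83, 1239, 24]);


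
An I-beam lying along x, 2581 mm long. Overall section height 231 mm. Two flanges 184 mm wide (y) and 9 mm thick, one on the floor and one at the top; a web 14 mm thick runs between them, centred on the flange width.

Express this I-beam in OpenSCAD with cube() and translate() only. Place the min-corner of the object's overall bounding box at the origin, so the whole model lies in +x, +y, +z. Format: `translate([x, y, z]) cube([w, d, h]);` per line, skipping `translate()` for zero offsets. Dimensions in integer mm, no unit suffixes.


cube([2581, 184, 9]);
translate([0, 85, 9]) cube([2581, 14, 213]);
translate([0, 0, 222]) cube([2581, 184, 9]);


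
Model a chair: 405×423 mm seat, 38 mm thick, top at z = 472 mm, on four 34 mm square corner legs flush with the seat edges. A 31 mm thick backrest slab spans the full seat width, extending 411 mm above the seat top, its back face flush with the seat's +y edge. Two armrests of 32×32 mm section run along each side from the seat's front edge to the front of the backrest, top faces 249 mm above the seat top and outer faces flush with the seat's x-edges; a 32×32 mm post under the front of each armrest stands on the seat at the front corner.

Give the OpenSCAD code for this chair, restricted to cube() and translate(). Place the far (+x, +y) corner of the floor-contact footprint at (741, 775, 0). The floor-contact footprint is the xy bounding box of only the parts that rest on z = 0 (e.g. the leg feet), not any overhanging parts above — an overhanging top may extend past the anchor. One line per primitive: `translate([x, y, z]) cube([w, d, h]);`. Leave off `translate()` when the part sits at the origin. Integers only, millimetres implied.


// leg_h = 472 - 38 = 434
// arm post h = 249 - 32 = 217
translate([336, 352, 434]) cube([405, 423, 38]);
translate([336, 352, 0]) cube([34, 34, 434]);
translate([707, 352, 0]) cube([34, 34, 434]);
translate([336, 741, 0]) cube([34, 34, 434]);
translate([707, 741, 0]) cube([34, 34, 434]);
translate([336, 744, 472]) cube([405, 31, 411]);
translate([336, 352, 689]) cube([32, 392, 32]);
translate([709, 352, 689]) cube([32, 392, 32]);
translate([336, 352, 472]) cube([32, 32, 217]);
translate([709, 352, 472]) cube([32, 32, 217]);


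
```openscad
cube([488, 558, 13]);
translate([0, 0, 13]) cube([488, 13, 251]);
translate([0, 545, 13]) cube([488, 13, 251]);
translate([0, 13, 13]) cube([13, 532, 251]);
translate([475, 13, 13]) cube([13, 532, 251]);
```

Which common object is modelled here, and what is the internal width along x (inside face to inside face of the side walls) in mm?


An open box. The internal width is 462 mm.

A 488×558 base slab with four walls standing on it — an open box. The base is 488 mm wide and the walls are 13 mm thick, so the internal width is 488 − 2 × 13 = 462 mm.


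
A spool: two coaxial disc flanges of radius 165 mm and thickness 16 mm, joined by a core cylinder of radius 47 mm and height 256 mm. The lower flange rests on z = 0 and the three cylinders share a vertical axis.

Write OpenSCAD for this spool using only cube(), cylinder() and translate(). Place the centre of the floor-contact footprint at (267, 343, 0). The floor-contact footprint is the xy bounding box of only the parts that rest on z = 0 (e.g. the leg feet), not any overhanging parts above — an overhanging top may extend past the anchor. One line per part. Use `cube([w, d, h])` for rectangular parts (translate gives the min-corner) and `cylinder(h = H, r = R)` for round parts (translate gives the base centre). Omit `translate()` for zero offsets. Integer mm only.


translate([267, 343, 0]) cylinder(h = 16, r = 165);
translate([267, 343, 16]) cylinder(h = 256, r = 47);
translate([267, 343, 272]) cylinder(h = 16, r = 165);


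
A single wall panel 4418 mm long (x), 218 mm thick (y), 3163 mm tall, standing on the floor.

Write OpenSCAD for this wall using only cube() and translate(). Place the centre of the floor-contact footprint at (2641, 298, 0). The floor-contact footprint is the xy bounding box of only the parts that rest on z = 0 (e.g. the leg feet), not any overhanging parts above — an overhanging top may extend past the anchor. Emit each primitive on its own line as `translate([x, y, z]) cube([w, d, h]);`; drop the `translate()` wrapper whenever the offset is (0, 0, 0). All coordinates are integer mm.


translate([432, 189, 0]) cube([4418, 218, 3163]);


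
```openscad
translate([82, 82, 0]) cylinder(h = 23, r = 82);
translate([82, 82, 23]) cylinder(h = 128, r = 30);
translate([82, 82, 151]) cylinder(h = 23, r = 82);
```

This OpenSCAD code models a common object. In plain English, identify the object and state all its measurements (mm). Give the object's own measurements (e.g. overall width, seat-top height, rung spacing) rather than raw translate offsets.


A spool: two coaxial disc flanges of radius 82 mm and thickness 23 mm, joined by a core cylinder of radius 30 mm and height 128 mm. The lower flange rests on z = 0 and the three cylinders share a vertical axis.


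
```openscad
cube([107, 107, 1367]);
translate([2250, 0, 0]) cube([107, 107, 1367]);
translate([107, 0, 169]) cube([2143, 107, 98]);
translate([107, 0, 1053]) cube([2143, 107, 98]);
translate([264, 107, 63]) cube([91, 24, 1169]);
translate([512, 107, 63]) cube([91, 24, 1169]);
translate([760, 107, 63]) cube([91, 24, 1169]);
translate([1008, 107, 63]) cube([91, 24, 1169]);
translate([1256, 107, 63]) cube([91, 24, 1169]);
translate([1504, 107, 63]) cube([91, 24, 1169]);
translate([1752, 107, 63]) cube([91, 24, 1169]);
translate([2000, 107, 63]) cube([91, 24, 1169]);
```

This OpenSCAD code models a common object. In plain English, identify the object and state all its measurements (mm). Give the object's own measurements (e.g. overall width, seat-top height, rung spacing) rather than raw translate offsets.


A fence section. Two 107×107 mm posts, 1367 mm tall, stand on the floor with a clear span of 2143 mm between their inner faces. Two horizontal rails of 107×98 mm section span the gap between the posts with their undersides at z = 169 mm and z = 1053 mm, flush with the posts' −y face. 8 pickets, each 91 mm wide, 24 mm thick and 1169 mm tall, are fixed to the +y face of the rails with their bottoms at z = 63 mm, spaced across the span with a 157 mm gap after the −x post and between neighbouring pickets, with 159 mm left before the +x post.


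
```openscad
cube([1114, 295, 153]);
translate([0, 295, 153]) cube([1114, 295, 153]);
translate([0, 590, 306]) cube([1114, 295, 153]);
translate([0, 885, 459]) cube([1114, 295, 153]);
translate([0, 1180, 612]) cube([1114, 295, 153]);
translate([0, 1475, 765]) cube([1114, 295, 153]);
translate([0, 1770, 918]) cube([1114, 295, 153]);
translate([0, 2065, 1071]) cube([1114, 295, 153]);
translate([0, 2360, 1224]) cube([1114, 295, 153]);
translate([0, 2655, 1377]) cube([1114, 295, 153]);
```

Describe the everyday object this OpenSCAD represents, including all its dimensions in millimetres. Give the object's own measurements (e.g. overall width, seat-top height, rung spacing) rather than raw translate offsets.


A straight staircase of 10 solid steps. Each step is 1114 mm wide (x), 295 mm deep (y, the going) and 153 mm tall (the rise). The first step rests on the floor; each subsequent step sits one going further in +y and one rise higher in +z, directly behind and above the previous step with no overlap.


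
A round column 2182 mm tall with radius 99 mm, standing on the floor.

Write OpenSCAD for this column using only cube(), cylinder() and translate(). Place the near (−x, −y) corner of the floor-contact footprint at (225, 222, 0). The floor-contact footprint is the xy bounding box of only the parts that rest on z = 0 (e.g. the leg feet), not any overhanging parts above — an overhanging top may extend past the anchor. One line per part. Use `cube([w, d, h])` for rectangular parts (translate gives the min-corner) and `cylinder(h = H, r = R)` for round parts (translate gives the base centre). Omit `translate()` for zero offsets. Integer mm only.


translate([324, 321, 0]) cylinder(h = 2182, r = 99);


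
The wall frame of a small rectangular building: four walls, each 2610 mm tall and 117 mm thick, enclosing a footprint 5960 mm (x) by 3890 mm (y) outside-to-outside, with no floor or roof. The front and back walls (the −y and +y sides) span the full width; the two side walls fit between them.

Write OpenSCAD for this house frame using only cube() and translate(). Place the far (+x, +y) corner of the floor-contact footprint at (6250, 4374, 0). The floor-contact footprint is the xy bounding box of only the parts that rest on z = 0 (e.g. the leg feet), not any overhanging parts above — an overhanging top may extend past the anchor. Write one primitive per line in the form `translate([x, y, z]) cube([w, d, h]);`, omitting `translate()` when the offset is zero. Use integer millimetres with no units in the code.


translate([290, 484, 0]) cube([5960, 117, 2610]);
translate([290, 4257, 0]) cube([5960, 117, 2610]);
translate([290, 601, 0]) cube([117, 3656, 2610]);
translate([6133, 601, 0]) cube([117, 3656, 2610]);


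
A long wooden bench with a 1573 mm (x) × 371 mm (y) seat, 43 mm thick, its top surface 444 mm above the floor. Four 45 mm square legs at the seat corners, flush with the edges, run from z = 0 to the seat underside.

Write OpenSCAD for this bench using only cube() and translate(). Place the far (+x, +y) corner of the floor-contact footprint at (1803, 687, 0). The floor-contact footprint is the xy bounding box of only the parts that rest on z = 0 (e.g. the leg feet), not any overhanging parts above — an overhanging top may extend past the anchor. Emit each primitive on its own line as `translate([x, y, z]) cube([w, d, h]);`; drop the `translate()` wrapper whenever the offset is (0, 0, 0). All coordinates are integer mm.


translate([230, 316, 401]) cube([1573, 371, 43]);
translate([230, 316, 0]) cube([45, 45, 401]);
translate([230, 642, 0]) cube([45, 45, 401]);
translate([1758, 316, 0]) cube([45, 45, 401]);
translate([1758, 642, 0]) cube([45, 45, 401]);


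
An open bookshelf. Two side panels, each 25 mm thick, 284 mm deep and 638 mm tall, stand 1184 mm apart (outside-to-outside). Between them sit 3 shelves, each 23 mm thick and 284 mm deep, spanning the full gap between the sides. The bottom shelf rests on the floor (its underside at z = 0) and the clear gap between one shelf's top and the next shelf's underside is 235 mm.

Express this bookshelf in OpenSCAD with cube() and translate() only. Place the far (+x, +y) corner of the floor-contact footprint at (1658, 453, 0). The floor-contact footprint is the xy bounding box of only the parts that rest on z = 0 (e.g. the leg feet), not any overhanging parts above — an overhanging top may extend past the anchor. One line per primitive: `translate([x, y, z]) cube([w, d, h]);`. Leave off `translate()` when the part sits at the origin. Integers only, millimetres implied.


translate([474, 169, 0]) cube([25, 284, 638]);
translate([1633, 169, 0]) cube([25, 284, 638]);
translate([499, 169, 0]) cube([1134, 284, 23]);
translate([499, 169, 258]) cube([1134, 284, 23]);
translate([499, 169, 516]) cube([1134, 284, 23]);


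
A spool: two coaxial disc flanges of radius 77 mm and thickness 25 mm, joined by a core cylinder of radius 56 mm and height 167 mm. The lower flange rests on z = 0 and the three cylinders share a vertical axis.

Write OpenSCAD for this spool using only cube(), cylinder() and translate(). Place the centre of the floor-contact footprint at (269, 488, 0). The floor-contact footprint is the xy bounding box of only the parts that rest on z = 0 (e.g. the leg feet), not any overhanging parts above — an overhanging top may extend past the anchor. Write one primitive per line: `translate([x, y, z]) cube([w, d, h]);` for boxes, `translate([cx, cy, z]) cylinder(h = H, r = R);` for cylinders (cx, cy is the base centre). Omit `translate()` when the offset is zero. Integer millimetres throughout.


translate([269, 488, 0]) cylinder(h = 25, r = 77);
translate([269, 488, 25]) cylinder(h = 167, r = 56);
translate([269, 488, 192]) cylinder(h = 25, r = 77);


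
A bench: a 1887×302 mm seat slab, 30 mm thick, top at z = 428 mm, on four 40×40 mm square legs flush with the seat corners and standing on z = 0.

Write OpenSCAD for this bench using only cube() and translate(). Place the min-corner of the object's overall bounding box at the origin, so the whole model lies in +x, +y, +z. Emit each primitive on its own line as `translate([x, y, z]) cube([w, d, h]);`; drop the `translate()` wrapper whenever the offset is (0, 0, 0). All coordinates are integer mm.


// leg_h = 428 − 30 = 398
translate([0, 0, 398]) cube([1887, 302, 30]);
cube([40, 40, 398]);
translate([0, 262, 0]) cube([40, 40, 398]);
translate([1847, 0, 0]) cube([40, 40, 398]);
translate([1847, 262, 0]) cube([40, 40, 398]);


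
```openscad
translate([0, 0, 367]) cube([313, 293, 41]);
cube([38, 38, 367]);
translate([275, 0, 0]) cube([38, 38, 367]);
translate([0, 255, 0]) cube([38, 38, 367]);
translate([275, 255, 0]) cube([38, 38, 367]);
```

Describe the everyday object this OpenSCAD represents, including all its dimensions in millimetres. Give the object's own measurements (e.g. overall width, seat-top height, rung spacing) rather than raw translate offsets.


A simple wooden stool: a rectangular seat 313 mm (x) by 293 mm (y), 41 mm thick, top face at z = 408 mm, on four square legs, each 38×38 mm in cross-section. The legs rest on z = 0, each flush with a corner of the seat.


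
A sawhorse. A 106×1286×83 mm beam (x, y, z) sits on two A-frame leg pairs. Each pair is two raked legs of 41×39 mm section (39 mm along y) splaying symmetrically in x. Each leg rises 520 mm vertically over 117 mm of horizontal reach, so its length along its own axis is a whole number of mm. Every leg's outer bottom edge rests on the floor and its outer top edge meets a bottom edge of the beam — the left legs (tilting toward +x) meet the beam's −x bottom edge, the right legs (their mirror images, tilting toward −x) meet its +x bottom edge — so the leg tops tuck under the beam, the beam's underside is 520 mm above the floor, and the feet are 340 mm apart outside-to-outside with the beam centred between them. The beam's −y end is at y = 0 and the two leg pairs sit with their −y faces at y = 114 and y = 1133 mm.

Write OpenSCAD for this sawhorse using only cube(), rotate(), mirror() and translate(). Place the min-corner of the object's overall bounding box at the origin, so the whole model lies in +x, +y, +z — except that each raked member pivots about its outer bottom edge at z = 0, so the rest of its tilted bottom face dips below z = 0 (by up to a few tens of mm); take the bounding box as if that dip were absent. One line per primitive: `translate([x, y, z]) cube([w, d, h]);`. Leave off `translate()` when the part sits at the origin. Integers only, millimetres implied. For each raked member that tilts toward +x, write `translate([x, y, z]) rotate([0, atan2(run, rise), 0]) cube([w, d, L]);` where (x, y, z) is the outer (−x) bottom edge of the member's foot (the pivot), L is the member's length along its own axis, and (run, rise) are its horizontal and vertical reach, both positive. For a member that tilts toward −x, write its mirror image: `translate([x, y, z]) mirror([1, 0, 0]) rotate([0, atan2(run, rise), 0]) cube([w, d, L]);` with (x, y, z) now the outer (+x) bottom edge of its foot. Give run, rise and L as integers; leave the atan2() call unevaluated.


// leg length = √(117² + 520²) = 533
// right-leg outer foot x = 2·117 + 106 = 340
// beam min-corner = (117, 0, 520)
translate([117, 0, 520]) cube([106, 1286, 83]);
translate([0, 114, 0]) rotate([0, atan2(117, 520), 0]) cube([41, 39, 533]);
translate([340, 114, 0]) mirror([1, 0, 0]) rotate([0, atan2(117, 520), 0]) cube([41, 39, 533]);
translate([0, 1133, 0]) rotate([0, atan2(117, 520), 0]) cube([41, 39, 533]);
translate([340, 1133, 0]) mirror([1, 0, 0]) rotate([0, atan2(117, 520), 0]) cube([41, 39, 533]);


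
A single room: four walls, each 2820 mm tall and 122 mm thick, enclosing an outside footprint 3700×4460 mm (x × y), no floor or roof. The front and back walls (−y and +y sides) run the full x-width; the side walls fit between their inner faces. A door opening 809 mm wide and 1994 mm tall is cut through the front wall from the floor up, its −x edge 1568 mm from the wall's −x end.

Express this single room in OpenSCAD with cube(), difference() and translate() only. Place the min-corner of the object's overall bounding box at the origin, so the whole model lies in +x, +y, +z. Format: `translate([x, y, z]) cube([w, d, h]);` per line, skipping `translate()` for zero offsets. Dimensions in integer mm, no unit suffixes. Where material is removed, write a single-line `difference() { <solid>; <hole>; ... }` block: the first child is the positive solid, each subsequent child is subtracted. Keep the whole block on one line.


difference() { cube([3700, 122, 2820]); translate([1568, 0, 0]) cube([809, 122, 1994]); }
translate([0, 4338, 0]) cube([3700, 122, 2820]);
translate([0, 122, 0]) cube([122, 4216, 2820]);
translate([3578, 122, 0]) cube([122, 4216, 2820]);


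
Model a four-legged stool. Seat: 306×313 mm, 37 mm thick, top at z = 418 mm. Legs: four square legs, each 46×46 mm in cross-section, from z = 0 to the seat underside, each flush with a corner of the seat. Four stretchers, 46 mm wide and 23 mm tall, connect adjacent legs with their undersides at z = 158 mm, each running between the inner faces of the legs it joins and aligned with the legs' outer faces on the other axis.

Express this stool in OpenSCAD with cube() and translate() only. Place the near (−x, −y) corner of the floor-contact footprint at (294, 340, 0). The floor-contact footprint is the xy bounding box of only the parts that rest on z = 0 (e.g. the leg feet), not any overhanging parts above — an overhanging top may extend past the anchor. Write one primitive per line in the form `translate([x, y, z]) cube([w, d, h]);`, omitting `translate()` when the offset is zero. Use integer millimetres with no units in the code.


translate([294, 340, 381]) cube([306, 313, 37]);
translate([294, 340, 0]) cube([46, 46, 381]);
translate([554, 340, 0]) cube([46, 46, 381]);
translate([294, 607, 0]) cube([46, 46, 381]);
translate([554, 607, 0]) cube([46, 46, 381]);
translate([340, 340, 158]) cube([214, 46, 23]);
translate([340, 607, 158]) cube([214, 46, 23]);
translate([294, 386, 158]) cube([46, 221, 23]);
translate([554, 386, 158]) cube([46, 221, 23]);


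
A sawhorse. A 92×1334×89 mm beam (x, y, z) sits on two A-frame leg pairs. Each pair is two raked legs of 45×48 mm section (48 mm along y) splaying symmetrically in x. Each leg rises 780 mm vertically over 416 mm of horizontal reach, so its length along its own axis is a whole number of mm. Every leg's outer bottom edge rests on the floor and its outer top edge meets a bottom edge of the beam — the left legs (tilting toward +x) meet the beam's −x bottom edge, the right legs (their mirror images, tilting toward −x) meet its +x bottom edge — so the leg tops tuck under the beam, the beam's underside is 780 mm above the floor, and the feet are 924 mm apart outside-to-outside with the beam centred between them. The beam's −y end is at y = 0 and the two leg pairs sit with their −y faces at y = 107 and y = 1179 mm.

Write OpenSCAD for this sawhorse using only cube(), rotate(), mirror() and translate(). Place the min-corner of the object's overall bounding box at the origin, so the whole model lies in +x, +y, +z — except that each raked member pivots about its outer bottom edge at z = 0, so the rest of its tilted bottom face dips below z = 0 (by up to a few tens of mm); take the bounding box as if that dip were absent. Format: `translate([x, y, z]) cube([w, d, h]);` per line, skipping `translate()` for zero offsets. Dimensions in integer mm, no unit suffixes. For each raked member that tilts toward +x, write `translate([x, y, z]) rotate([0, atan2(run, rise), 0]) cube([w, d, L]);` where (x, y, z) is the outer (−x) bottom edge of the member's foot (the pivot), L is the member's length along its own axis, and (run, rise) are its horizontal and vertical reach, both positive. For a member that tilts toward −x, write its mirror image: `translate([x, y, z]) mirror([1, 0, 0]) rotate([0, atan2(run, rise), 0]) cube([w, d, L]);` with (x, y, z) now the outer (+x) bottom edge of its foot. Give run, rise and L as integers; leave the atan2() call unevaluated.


// leg length = √(416² + 780²) = 884
// right-leg outer foot x = 2·416 + 92 = 924
// beam min-corner = (416, 0, 780)
translate([416, 0, 780]) cube([92, 1334, 89]);
translate([0, 107, 0]) rotate([0, atan2(416, 780), 0]) cube([45, 48, 884]);
translate([924, 107, 0]) mirror([1, 0, 0]) rotate([0, atan2(416, 780), 0]) cube([45, 48, 884]);
translate([0, 1179, 0]) rotate([0, atan2(416, 780), 0]) cube([45, 48, 884]);
translate([924, 1179, 0]) mirror([1, 0, 0]) rotate([0, atan2(416, 780), 0]) cube([45, 48, 884]);


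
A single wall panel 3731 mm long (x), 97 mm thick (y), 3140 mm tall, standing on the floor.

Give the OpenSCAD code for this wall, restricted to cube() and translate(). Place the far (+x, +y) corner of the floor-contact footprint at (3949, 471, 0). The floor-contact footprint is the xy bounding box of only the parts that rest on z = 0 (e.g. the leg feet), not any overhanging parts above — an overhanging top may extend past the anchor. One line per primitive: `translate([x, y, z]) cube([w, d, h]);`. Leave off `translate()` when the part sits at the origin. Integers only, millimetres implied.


translate([218, 374, 0]) cube([3731, 97, 3140]);


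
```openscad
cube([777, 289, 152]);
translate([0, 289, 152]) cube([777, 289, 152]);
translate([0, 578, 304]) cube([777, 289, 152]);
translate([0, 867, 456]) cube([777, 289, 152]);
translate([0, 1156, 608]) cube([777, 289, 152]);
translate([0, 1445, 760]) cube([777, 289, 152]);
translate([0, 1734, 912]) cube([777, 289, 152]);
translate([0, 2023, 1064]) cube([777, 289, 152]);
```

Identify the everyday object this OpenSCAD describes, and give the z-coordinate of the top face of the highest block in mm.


A staircase. The total rise is 1216 mm.

8 identical blocks, each offset up and back from the previous — a staircase. Each step is 152 mm tall and there are 8 of them, so the total rise is 8 × 152 = 1216 mm.


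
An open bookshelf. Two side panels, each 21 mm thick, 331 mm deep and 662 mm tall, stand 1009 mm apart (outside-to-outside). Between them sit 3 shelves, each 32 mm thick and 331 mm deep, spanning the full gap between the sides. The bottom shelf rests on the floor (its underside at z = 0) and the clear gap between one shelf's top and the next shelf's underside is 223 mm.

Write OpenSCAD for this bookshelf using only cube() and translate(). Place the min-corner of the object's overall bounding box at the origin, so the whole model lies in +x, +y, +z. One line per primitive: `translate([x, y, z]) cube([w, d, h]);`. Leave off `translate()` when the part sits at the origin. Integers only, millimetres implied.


cube([21, 331, 662]);
translate([988, 0, 0]) cube([21, 331, 662]);
translate([21, 0, 0]) cube([967, 331, 32]);
translate([21, 0, 255]) cube([967, 331, 32]);
translate([21, 0, 510]) cube([967, 331, 32]);
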